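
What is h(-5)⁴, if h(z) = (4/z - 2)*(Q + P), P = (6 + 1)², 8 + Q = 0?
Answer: 108554434576/625 ≈ 1.7369e+8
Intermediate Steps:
Q = -8 (Q = -8 + 0 = -8)
P = 49 (P = 7² = 49)
h(z) = -82 + 164/z (h(z) = (4/z - 2)*(-8 + 49) = (-2 + 4/z)*41 = -82 + 164/z)
h(-5)⁴ = (-82 + 164/(-5))⁴ = (-82 + 164*(-⅕))⁴ = (-82 - 164/5)⁴ = (-574/5)⁴ = 108554434576/625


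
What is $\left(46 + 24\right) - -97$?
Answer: $167$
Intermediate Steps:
$\left(46 + 24\right) - -97 = 70 + 97 = 167$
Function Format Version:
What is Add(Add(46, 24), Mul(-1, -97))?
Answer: 167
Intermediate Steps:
Add(Add(46, 24), Mul(-1, -97)) = Add(70, 97) = 167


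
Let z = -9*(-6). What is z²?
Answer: 2916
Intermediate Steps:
z = 54
z² = 54² = 2916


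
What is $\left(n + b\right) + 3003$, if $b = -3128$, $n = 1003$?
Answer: $878$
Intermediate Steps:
$\left(n + b\right) + 3003 = \left(1003 - 3128\right) + 3003 = -2125 + 3003 = 878$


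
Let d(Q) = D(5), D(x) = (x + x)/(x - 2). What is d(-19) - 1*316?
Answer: -938/3 ≈ -312.67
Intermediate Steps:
D(x) = 2*x/(-2 + x) (D(x) = (2*x)/(-2 + x) = 2*x/(-2 + x))
d(Q) = 10/3 (d(Q) = 2*5/(-2 + 5) = 2*5/3 = 2*5*(⅓) = 10/3)
d(-19) - 1*316 = 10/3 - 1*316 = 10/3 - 316 = -938/3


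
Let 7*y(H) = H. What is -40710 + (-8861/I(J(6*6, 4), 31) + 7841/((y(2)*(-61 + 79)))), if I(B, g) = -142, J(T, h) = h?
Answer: -99998285/2556 ≈ -39123.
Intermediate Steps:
y(H) = H/7
-40710 + (-8861/I(J(6*6, 4), 31) + 7841/((y(2)*(-61 + 79)))) = -40710 + (-8861/(-142) + 7841/((((⅐)*2)*(-61 + 79)))) = -40710 + (-8861*(-1/142) + 7841/(((2/7)*18))) = -40710 + (8861/142 + 7841/(36/7)) = -40710 + (8861/142 + 7841*(7/36)) = -40710 + (8861/142 + 54887/36) = -40710 + 4056475/2556 = -99998285/2556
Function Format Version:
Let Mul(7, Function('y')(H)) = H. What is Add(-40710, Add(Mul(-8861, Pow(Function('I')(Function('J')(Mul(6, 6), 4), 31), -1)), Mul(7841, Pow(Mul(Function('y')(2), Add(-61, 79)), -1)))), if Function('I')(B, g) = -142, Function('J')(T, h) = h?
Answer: Rational(-99998285, 2556) ≈ -39123.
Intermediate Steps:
Function('y')(H) = Mul(Rational(1, 7), H)
Add(-40710, Add(Mul(-8861, Pow(Function('I')(Function('J')(Mul(6, 6), 4), 31), -1)), Mul(7841, Pow(Mul(Function('y')(2), Add(-61, 79)), -1)))) = Add(-40710, Add(Mul(-8861, Pow(-142, -1)), Mul(7841, Pow(Mul(Mul(Rational(1, 7), 2), Add(-61, 79)), -1)))) = Add(-40710, Add(Mul(-8861, Rational(-1, 142)), Mul(7841, Pow(Mul(Rational(2, 7), 18), -1)))) = Add(-40710, Add(Rational(8861, 142), Mul(7841, Pow(Rational(36, 7), -1)))) = Add(-40710, Add(Rational(8861, 142), Mul(7841, Rational(7, 36)))) = Add(-40710, Add(Rational(8861, 142), Rational(54887, 36))) = Add(-40710, Rational(4056475, 2556)) = Rational(-99998285, 2556)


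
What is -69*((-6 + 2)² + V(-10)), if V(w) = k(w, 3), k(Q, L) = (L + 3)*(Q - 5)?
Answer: 5106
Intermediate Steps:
k(Q, L) = (-5 + Q)*(3 + L) (k(Q, L) = (3 + L)*(-5 + Q) = (-5 + Q)*(3 + L))
V(w) = -30 + 6*w (V(w) = -15 - 5*3 + 3*w + 3*w = -15 - 15 + 3*w + 3*w = -30 + 6*w)
-69*((-6 + 2)² + V(-10)) = -69*((-6 + 2)² + (-30 + 6*(-10))) = -69*((-4)² + (-30 - 60)) = -69*(16 - 90) = -69*(-74) = 5106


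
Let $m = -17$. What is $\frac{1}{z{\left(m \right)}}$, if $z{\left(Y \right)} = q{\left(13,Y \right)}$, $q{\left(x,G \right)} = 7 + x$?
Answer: $\frac{1}{20} \approx 0.05$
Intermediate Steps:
$z{\left(Y \right)} = 20$ ($z{\left(Y \right)} = 7 + 13 = 20$)
$\frac{1}{z{\left(m \right)}} = \frac{1}{20}$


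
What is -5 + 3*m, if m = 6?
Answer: 13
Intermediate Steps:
-5 + 3*m = -5 + 3*6 = -5 + 18 = 13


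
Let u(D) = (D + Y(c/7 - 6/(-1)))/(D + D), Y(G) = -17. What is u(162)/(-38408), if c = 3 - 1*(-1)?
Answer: -145/12444192 ≈ -1.1652e-5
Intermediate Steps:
c = 4 (c = 3 + 1 = 4)
u(D) = (-17 + D)/(2*D) (u(D) = (D - 17)/(D + D) = (-17 + D)/((2*D)) = (-17 + D)*(1/(2*D)) = (-17 + D)/(2*D))
u(162)/(-38408) = ((½)*(-17 + 162)/162)/(-38408) = ((½)*(1/162)*145)*(-1/38408) = (145/324)*(-1/38408) = -145/12444192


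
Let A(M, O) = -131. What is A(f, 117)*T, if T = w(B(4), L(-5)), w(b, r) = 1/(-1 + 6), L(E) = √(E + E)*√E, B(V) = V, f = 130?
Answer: -131/5 ≈ -26.200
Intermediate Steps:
L(E) = E*√2 (L(E) = √(2*E)*√E = (√2*√E)*√E = E*√2)
w(b, r) = ⅕ (w(b, r) = 1/5 = ⅕)
T = ⅕ ≈ 0.20000
A(f, 117)*T = -131*⅕ = -131/5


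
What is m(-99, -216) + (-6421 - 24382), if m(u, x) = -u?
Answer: -30704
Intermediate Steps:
m(-99, -216) + (-6421 - 24382) = -1*(-99) + (-6421 - 24382) = 99 - 30803 = -30704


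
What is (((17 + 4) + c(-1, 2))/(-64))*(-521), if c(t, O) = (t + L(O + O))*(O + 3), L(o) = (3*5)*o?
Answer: 41159/16 ≈ 2572.4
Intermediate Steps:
L(o) = 15*o
c(t, O) = (3 + O)*(t + 30*O) (c(t, O) = (t + 15*(O + O))*(O + 3) = (t + 15*(2*O))*(3 + O) = (t + 30*O)*(3 + O) = (3 + O)*(t + 30*O))
(((17 + 4) + c(-1, 2))/(-64))*(-521) = (((17 + 4) + (3*(-1) + 30*2**2 + 90*2 + 2*(-1)))/(-64))*(-521) = ((21 + (-3 + 30*4 + 180 - 2))*(-1/64))*(-521) = ((21 + (-3 + 120 + 180 - 2))*(-1/64))*(-521) = ((21 + 295)*(-1/64))*(-521) = (316*(-1/64))*(-521) = -79/16*(-521) = 41159/16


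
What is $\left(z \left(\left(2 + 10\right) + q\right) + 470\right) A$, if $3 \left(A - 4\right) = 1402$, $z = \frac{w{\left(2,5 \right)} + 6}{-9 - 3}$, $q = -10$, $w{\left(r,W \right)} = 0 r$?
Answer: $\frac{663166}{3} \approx 2.2106 \cdot 10^{5}$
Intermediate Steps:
$w{\left(r,W \right)} = 0$
$z = - \frac{1}{2}$ ($z = \frac{0 + 6}{-9 - 3} = \frac{6}{-12} = 6 \left(- \frac{1}{12}\right) = - \frac{1}{2} \approx -0.5$)
$A = \frac{1414}{3}$ ($A = 4 + \frac{1}{3} \cdot 1402 = 4 + \frac{1402}{3} = \frac{1414}{3} \approx 471.33$)
$\left(z \left(\left(2 + 10\right) + q\right) + 470\right) A = \left(- \frac{\left(2 + 10\right) - 10}{2} + 470\right) \frac{1414}{3} = \left(- \frac{12 - 10}{2} + 470\right) \frac{1414}{3} = \left(\left(- \frac{1}{2}\right) 2 + 470\right) \frac{1414}{3} = \left(-1 + 470\right) \frac{1414}{3} = 469 \cdot \frac{1414}{3} = \frac{663166}{3}$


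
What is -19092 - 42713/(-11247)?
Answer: -214685011/11247 ≈ -19088.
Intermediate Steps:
-19092 - 42713/(-11247) = -19092 - 42713*(-1/11247) = -19092 + 42713/11247 = -214685011/11247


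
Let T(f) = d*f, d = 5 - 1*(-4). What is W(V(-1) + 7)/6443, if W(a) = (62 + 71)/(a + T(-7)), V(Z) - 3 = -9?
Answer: -133/399466 ≈ -0.00033294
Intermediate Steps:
d = 9 (d = 5 + 4 = 9)
V(Z) = -6 (V(Z) = 3 - 9 = -6)
T(f) = 9*f
W(a) = 133/(-63 + a) (W(a) = (62 + 71)/(a + 9*(-7)) = 133/(a - 63) = 133/(-63 + a))
W(V(-1) + 7)/6443 = (133/(-63 + (-6 + 7)))/6443 = (133/(-63 + 1))*(1/6443) = (133/(-62))*(1/6443) = (133*(-1/62))*(1/6443) = -133/62*1/6443 = -133/399466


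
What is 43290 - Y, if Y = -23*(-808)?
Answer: 24706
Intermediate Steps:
Y = 18584
43290 - Y = 43290 - 1*18584 = 43290 - 18584 = 24706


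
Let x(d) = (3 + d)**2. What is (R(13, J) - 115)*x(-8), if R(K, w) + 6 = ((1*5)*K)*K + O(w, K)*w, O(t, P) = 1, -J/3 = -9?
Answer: 18775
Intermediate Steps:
J = 27 (J = -3*(-9) = 27)
R(K, w) = -6 + w + 5*K**2 (R(K, w) = -6 + (((1*5)*K)*K + 1*w) = -6 + ((5*K)*K + w) = -6 + (5*K**2 + w) = -6 + (w + 5*K**2) = -6 + w + 5*K**2)
(R(13, J) - 115)*x(-8) = ((-6 + 27 + 5*13**2) - 115)*(3 - 8)**2 = ((-6 + 27 + 5*169) - 115)*(-5)**2 = ((-6 + 27 + 845) - 115)*25 = (866 - 115)*25 = 751*25 = 18775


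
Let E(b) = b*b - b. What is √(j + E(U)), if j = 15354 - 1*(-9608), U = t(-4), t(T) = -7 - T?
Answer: √24974 ≈ 158.03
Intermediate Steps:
U = -3 (U = -7 - 1*(-4) = -7 + 4 = -3)
E(b) = b² - b
j = 24962 (j = 15354 + 9608 = 24962)
√(j + E(U)) = √(24962 - 3*(-1 - 3)) = √(24962 - 3*(-4)) = √(24962 + 12) = √24974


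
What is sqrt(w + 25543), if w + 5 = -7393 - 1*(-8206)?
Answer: sqrt(26351) ≈ 162.33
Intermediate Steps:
w = 808 (w = -5 + (-7393 - 1*(-8206)) = -5 + (-7393 + 8206) = -5 + 813 = 808)
sqrt(w + 25543) = sqrt(808 + 25543) = sqrt(26351)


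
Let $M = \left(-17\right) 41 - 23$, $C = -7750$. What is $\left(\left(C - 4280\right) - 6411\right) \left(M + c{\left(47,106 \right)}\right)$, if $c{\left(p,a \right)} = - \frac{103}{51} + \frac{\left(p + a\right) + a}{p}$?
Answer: $\frac{10557300384}{799} \approx 1.3213 \cdot 10^{7}$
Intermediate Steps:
$c{\left(p,a \right)} = - \frac{103}{51} + \frac{p + 2 a}{p}$ ($c{\left(p,a \right)} = \left(-103\right) \frac{1}{51} + \frac{\left(a + p\right) + a}{p} = - \frac{103}{51} + \frac{p + 2 a}{p}$)
$M = -720$ ($M = -697 - 23 = -720$)
$\left(\left(C - 4280\right) - 6411\right) \left(M + c{\left(47,106 \right)}\right) = \left(\left(-7750 - 4280\right) - 6411\right) \left(-720 - \left(\frac{52}{51} - \frac{212}{47}\right)\right) = \left(-12030 - 6411\right) \left(-720 - \left(\frac{52}{51} - \frac{212}{47}\right)\right) = - 18441 \left(-720 + \left(- \frac{52}{51} + \frac{212}{47}\right)\right) = - 18441 \left(-720 + \frac{8368}{2397}\right) = \left(-18441\right) \left(- \frac{1717472}{2397}\right) = \frac{10557300384}{799}$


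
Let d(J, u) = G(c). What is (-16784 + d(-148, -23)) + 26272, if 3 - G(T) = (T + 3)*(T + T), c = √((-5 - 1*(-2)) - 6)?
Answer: 9509 - 18*I ≈ 9509.0 - 18.0*I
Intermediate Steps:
c = 3*I (c = √((-5 + 2) - 6) = √(-3 - 6) = √(-9) = 3*I ≈ 3.0*I)
G(T) = 3 - 2*T*(3 + T) (G(T) = 3 - (T + 3)*(T + T) = 3 - (3 + T)*2*T = 3 - 2*T*(3 + T))
d(J, u) = 21 - 18*I (d(J, u) = 3 - 18*I - 2*(3*I)² = 3 - 18*I - 2*(-9) = 3 - 18*I + 18 = 21 - 18*I)
(-16784 + d(-148, -23)) + 26272 = (-16784 + (21 - 18*I)) + 26272 = (-16763 - 18*I) + 26272 = 9509 - 18*I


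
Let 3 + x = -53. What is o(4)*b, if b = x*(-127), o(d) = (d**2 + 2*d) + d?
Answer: 199136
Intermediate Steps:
x = -56 (x = -3 - 53 = -56)
o(d) = d**2 + 3*d
b = 7112 (b = -56*(-127) = 7112)
o(4)*b = (4*(3 + 4))*7112 = (4*7)*7112 = 28*7112 = 199136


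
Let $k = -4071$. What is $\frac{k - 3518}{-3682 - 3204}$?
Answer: $\frac{7589}{6886} \approx 1.1021$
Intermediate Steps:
$\frac{k - 3518}{-3682 - 3204} = \frac{-4071 - 3518}{-3682 - 3204} = - \frac{7589}{-6886} = \left(-7589\right) \left(- \frac{1}{6886}\right) = \frac{7589}{6886}$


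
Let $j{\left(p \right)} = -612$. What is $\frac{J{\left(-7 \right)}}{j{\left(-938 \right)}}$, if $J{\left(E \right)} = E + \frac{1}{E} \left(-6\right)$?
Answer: $\frac{43}{4284} \approx 0.010037$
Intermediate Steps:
$J{\left(E \right)} = E - \frac{6}{E}$
$\frac{J{\left(-7 \right)}}{j{\left(-938 \right)}} = \frac{-7 - \frac{6}{-7}}{-612} = \left(-7 - - \frac{6}{7}\right) \left(- \frac{1}{612}\right) = \left(-7 + \frac{6}{7}\right) \left(- \frac{1}{612}\right) = \left(- \frac{43}{7}\right) \left(- \frac{1}{612}\right) = \frac{43}{4284}$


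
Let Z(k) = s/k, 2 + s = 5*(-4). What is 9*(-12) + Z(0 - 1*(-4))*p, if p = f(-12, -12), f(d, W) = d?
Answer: -42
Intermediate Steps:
p = -12
s = -22 (s = -2 + 5*(-4) = -2 - 20 = -22)
Z(k) = -22/k
9*(-12) + Z(0 - 1*(-4))*p = 9*(-12) - 22/(0 - 1*(-4))*(-12) = -108 - 22/(0 + 4)*(-12) = -108 - 22/4*(-12) = -108 - 22*¼*(-12) = -108 - 11/2*(-12) = -108 + 66 = -42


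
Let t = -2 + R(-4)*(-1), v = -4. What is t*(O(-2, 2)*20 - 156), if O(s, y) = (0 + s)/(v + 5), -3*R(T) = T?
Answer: 1960/3 ≈ 653.33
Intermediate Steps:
R(T) = -T/3
O(s, y) = s (O(s, y) = (0 + s)/(-4 + 5) = s/1 = s*1 = s)
t = -10/3 (t = -2 - ⅓*(-4)*(-1) = -2 + (4/3)*(-1) = -2 - 4/3 = -10/3 ≈ -3.3333)
t*(O(-2, 2)*20 - 156) = -10*(-2*20 - 156)/3 = -10*(-40 - 156)/3 = -10/3*(-196) = 1960/3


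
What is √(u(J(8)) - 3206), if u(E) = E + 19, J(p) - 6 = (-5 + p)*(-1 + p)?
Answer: 2*I*√790 ≈ 56.214*I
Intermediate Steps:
J(p) = 6 + (-1 + p)*(-5 + p) (J(p) = 6 + (-5 + p)*(-1 + p) = 6 + (-1 + p)*(-5 + p))
u(E) = 19 + E
√(u(J(8)) - 3206) = √((19 + (11 + 8² - 6*8)) - 3206) = √((19 + (11 + 64 - 48)) - 3206) = √((19 + 27) - 3206) = √(46 - 3206) = √(-3160) = 2*I*√790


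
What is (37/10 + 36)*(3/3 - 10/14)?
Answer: 397/35 ≈ 11.343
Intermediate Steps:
(37/10 + 36)*(3/3 - 10/14) = (37*(⅒) + 36)*(3*(⅓) - 10*1/14) = (37/10 + 36)*(1 - 5/7) = (397/10)*(2/7) = 397/35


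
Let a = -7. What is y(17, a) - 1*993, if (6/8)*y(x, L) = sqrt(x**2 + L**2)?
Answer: -993 + 52*sqrt(2)/3 ≈ -968.49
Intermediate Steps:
y(x, L) = 4*sqrt(L**2 + x**2)/3 (y(x, L) = 4*sqrt(x**2 + L**2)/3 = 4*sqrt(L**2 + x**2)/3)
y(17, a) - 1*993 = 4*sqrt((-7)**2 + 17**2)/3 - 1*993 = 4*sqrt(49 + 289)/3 - 993 = 4*sqrt(338)/3 - 993 = 4*(13*sqrt(2))/3 - 993 = 52*sqrt(2)/3 - 993 = -993 + 52*sqrt(2)/3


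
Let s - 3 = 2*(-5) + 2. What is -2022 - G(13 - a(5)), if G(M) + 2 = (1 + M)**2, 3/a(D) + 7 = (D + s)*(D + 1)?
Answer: -109181/49 ≈ -2228.2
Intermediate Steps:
s = -5 (s = 3 + (2*(-5) + 2) = 3 + (-10 + 2) = 3 - 8 = -5)
a(D) = 3/(-7 + (1 + D)*(-5 + D)) (a(D) = 3/(-7 + (D - 5)*(D + 1)) = 3/(-7 + (-5 + D)*(1 + D)) = 3/(-7 + (1 + D)*(-5 + D)))
G(M) = -2 + (1 + M)**2
-2022 - G(13 - a(5)) = -2022 - (-2 + (1 + (13 - 3/(-12 + 5**2 - 4*5)))**2) = -2022 - (-2 + (1 + (13 - 3/(-12 + 25 - 20)))**2) = -2022 - (-2 + (1 + (13 - 3/(-7)))**2) = -2022 - (-2 + (1 + (13 - 3*(-1)/7))**2) = -2022 - (-2 + (1 + (13 - 1*(-3/7)))**2) = -2022 - (-2 + (1 + (13 + 3/7))**2) = -2022 - (-2 + (1 + 94/7)**2) = -2022 - (-2 + (101/7)**2) = -2022 - (-2 + 10201/49) = -2022 - 1*10103/49 = -2022 - 10103/49 = -109181/49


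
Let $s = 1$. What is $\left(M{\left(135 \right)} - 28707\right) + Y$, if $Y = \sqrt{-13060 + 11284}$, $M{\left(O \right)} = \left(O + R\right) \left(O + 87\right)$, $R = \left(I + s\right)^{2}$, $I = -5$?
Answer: $4815 + 4 i \sqrt{111} \approx 4815.0 + 42.143 i$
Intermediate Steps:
$R = 16$ ($R = \left(-5 + 1\right)^{2} = \left(-4\right)^{2} = 16$)
$M{\left(O \right)} = \left(16 + O\right) \left(87 + O\right)$ ($M{\left(O \right)} = \left(O + 16\right) \left(O + 87\right) = \left(16 + O\right) \left(87 + O\right)$)
$Y = 4 i \sqrt{111}$ ($Y = \sqrt{-1776} = 4 i \sqrt{111} \approx 42.143 i$)
$\left(M{\left(135 \right)} - 28707\right) + Y = \left(\left(1392 + 135^{2} + 103 \cdot 135\right) - 28707\right) + 4 i \sqrt{111} = \left(\left(1392 + 18225 + 13905\right) - 28707\right) + 4 i \sqrt{111} = \left(33522 - 28707\right) + 4 i \sqrt{111} = 4815 + 4 i \sqrt{111}$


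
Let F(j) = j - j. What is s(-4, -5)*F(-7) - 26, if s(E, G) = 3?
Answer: -26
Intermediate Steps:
F(j) = 0
s(-4, -5)*F(-7) - 26 = 3*0 - 26 = 0 - 26 = -26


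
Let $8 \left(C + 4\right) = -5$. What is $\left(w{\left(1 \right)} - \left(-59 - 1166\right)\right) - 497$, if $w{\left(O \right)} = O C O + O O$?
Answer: $\frac{5795}{8} \approx 724.38$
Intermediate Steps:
$C = - \frac{37}{8}$ ($C = -4 + \frac{1}{8} \left(-5\right) = -4 - \frac{5}{8} = - \frac{37}{8} \approx -4.625$)
$w{\left(O \right)} = - \frac{29 O^{2}}{8}$ ($w{\left(O \right)} = O \left(- \frac{37}{8}\right) O + O O = - \frac{37 O}{8} O + O^{2} = - \frac{37 O^{2}}{8} + O^{2} = - \frac{29 O^{2}}{8}$)
$\left(w{\left(1 \right)} - \left(-59 - 1166\right)\right) - 497 = \left(- \frac{29 \cdot 1^{2}}{8} - \left(-59 - 1166\right)\right) - 497 = \left(\left(- \frac{29}{8}\right) 1 - \left(-59 - 1166\right)\right) - 497 = \left(- \frac{29}{8} - -1225\right) - 497 = \left(- \frac{29}{8} + 1225\right) - 497 = \frac{9771}{8} - 497 = \frac{5795}{8}$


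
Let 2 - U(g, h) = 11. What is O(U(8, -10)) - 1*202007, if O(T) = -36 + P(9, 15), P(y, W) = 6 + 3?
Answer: -202034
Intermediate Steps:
P(y, W) = 9
U(g, h) = -9 (U(g, h) = 2 - 1*11 = 2 - 11 = -9)
O(T) = -27 (O(T) = -36 + 9 = -27)
O(U(8, -10)) - 1*202007 = -27 - 1*202007 = -27 - 202007 = -202034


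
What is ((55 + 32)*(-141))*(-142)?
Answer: 1741914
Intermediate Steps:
((55 + 32)*(-141))*(-142) = (87*(-141))*(-142) = -12267*(-142) = 1741914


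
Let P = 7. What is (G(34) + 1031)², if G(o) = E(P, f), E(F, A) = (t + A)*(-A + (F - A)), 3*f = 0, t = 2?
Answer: 1092025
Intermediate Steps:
f = 0 (f = (⅓)*0 = 0)
E(F, A) = (2 + A)*(F - 2*A) (E(F, A) = (2 + A)*(-A + (F - A)) = (2 + A)*(F - 2*A))
G(o) = 14 (G(o) = -4*0 - 2*0² + 2*7 + 0*7 = 0 - 2*0 + 14 + 0 = 0 + 0 + 14 + 0 = 14)
(G(34) + 1031)² = (14 + 1031)² = 1045² = 1092025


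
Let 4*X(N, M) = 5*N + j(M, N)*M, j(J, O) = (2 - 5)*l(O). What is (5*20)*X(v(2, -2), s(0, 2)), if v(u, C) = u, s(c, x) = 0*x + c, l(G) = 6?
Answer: 250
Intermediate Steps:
j(J, O) = -18 (j(J, O) = (2 - 5)*6 = -3*6 = -18)
s(c, x) = c (s(c, x) = 0 + c = c)
X(N, M) = -9*M/2 + 5*N/4 (X(N, M) = (5*N - 18*M)/4 = (-18*M + 5*N)/4 = -9*M/2 + 5*N/4)
(5*20)*X(v(2, -2), s(0, 2)) = (5*20)*(-9/2*0 + (5/4)*2) = 100*(0 + 5/2) = 100*(5/2) = 250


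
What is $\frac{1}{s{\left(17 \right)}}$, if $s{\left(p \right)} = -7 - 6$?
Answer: $- \frac{1}{13} \approx -0.076923$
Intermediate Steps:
$s{\left(p \right)} = -13$
$\frac{1}{s{\left(17 \right)}} = \frac{1}{-13} = - \frac{1}{13}$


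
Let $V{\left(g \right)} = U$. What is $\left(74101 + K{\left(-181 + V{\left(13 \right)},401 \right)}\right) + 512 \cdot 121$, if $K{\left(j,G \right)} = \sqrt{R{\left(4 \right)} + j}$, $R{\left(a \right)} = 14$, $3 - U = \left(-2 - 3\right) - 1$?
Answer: $136053 + i \sqrt{158} \approx 1.3605 \cdot 10^{5} + 12.57 i$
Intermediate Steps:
$U = 9$ ($U = 3 - \left(\left(-2 - 3\right) - 1\right) = 3 - \left(-5 - 1\right) = 3 - -6 = 3 + 6 = 9$)
$V{\left(g \right)} = 9$
$K{\left(j,G \right)} = \sqrt{14 + j}$
$\left(74101 + K{\left(-181 + V{\left(13 \right)},401 \right)}\right) + 512 \cdot 121 = \left(74101 + \sqrt{14 + \left(-181 + 9\right)}\right) + 512 \cdot 121 = \left(74101 + \sqrt{14 - 172}\right) + 61952 = \left(74101 + \sqrt{-158}\right) + 61952 = \left(74101 + i \sqrt{158}\right) + 61952 = 136053 + i \sqrt{158}$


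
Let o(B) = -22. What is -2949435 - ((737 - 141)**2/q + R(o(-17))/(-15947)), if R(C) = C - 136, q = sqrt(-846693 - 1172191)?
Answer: -47034640103/15947 + 177608*I*sqrt(504721)/504721 ≈ -2.9494e+6 + 250.0*I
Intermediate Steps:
q = 2*I*sqrt(504721) (q = sqrt(-2018884) = 2*I*sqrt(504721) ≈ 1420.9*I)
R(C) = -136 + C
-2949435 - ((737 - 141)**2/q + R(o(-17))/(-15947)) = -2949435 - ((737 - 141)**2/((2*I*sqrt(504721))) + (-136 - 22)/(-15947)) = -2949435 - (596**2*(-I*sqrt(504721)/1009442) - 158*(-1/15947)) = -2949435 - (355216*(-I*sqrt(504721)/1009442) + 158/15947) = -2949435 - (-177608*I*sqrt(504721)/504721 + 158/15947) = -2949435 - (158/15947 - 177608*I*sqrt(504721)/504721) = -2949435 + (-158/15947 + 177608*I*sqrt(504721)/504721) = -47034640103/15947 + 177608*I*sqrt(504721)/504721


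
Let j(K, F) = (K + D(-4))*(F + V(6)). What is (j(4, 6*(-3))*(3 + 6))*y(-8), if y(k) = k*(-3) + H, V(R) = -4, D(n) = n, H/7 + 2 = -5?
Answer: 0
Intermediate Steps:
H = -49 (H = -14 + 7*(-5) = -14 - 35 = -49)
j(K, F) = (-4 + F)*(-4 + K) (j(K, F) = (K - 4)*(F - 4) = (-4 + K)*(-4 + F) = (-4 + F)*(-4 + K))
y(k) = -49 - 3*k (y(k) = k*(-3) - 49 = -3*k - 49 = -49 - 3*k)
(j(4, 6*(-3))*(3 + 6))*y(-8) = ((16 - 24*(-3) - 4*4 + (6*(-3))*4)*(3 + 6))*(-49 - 3*(-8)) = ((16 - 4*(-18) - 16 - 18*4)*9)*(-49 + 24) = ((16 + 72 - 16 - 72)*9)*(-25) = (0*9)*(-25) = 0*(-25) = 0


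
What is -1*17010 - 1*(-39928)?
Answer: 22918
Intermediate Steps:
-1*17010 - 1*(-39928) = -17010 + 39928 = 22918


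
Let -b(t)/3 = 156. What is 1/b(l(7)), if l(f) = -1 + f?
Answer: -1/468 ≈ -0.0021368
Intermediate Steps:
b(t) = -468 (b(t) = -3*156 = -468)
1/b(l(7)) = 1/(-468) = -1/468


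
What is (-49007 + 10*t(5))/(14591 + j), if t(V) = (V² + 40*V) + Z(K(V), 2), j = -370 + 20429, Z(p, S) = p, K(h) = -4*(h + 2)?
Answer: -15679/11550 ≈ -1.3575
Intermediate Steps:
K(h) = -8 - 4*h (K(h) = -4*(2 + h) = -8 - 4*h)
j = 20059
t(V) = -8 + V² + 36*V (t(V) = (V² + 40*V) + (-8 - 4*V) = -8 + V² + 36*V)
(-49007 + 10*t(5))/(14591 + j) = (-49007 + 10*(-8 + 5² + 36*5))/(14591 + 20059) = (-49007 + 10*(-8 + 25 + 180))/34650 = (-49007 + 10*197)*(1/34650) = (-49007 + 1970)*(1/34650) = -47037*1/34650 = -15679/11550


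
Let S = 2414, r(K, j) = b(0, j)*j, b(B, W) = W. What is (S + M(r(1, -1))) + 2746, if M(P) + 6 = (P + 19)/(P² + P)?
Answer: 5164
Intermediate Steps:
r(K, j) = j² (r(K, j) = j*j = j²)
M(P) = -6 + (19 + P)/(P + P²) (M(P) = -6 + (P + 19)/(P² + P) = -6 + (19 + P)/(P + P²))
(S + M(r(1, -1))) + 2746 = (2414 + (19 - 6*((-1)²)² - 5*(-1)²)/(((-1)²)*(1 + (-1)²))) + 2746 = (2414 + (19 - 6*1² - 5*1)/(1*(1 + 1))) + 2746 = (2414 + 1*(19 - 6*1 - 5)/2) + 2746 = (2414 + 1*(½)*(19 - 6 - 5)) + 2746 = (2414 + 1*(½)*8) + 2746 = (2414 + 4) + 2746 = 2418 + 2746 = 5164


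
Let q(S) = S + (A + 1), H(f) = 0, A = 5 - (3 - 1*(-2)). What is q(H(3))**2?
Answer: 1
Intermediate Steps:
A = 0 (A = 5 - (3 + 2) = 5 - 1*5 = 5 - 5 = 0)
q(S) = 1 + S (q(S) = S + (0 + 1) = S + 1 = 1 + S)
q(H(3))**2 = (1 + 0)**2 = 1**2 = 1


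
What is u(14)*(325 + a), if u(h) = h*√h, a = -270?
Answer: 770*√14 ≈ 2881.1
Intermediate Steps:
u(h) = h^(3/2)
u(14)*(325 + a) = 14^(3/2)*(325 - 270) = (14*√14)*55 = 770*√14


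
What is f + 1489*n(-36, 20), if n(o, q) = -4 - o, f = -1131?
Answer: 46517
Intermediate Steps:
f + 1489*n(-36, 20) = -1131 + 1489*(-4 - 1*(-36)) = -1131 + 1489*(-4 + 36) = -1131 + 1489*32 = -1131 + 47648 = 46517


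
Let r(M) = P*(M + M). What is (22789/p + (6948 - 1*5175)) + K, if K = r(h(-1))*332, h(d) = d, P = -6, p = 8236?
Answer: 47437441/8236 ≈ 5759.8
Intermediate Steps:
r(M) = -12*M (r(M) = -6*(M + M) = -12*M)
K = 3984 (K = -12*(-1)*332 = 12*332 = 3984)
(22789/p + (6948 - 1*5175)) + K = (22789/8236 + (6948 - 1*5175)) + 3984 = (22789*(1/8236) + (6948 - 5175)) + 3984 = (22789/8236 + 1773) + 3984 = 14625217/8236 + 3984 = 47437441/8236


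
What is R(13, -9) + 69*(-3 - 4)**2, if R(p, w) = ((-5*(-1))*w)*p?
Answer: 2796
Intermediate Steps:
R(p, w) = 5*p*w (R(p, w) = (5*w)*p = 5*p*w)
R(13, -9) + 69*(-3 - 4)**2 = 5*13*(-9) + 69*(-3 - 4)**2 = -585 + 69*(-7)**2 = -585 + 69*49 = -585 + 3381 = 2796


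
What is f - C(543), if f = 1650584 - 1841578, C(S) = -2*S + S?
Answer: -190451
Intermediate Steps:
C(S) = -S
f = -190994
f - C(543) = -190994 - (-1)*543 = -190994 - 1*(-543) = -190994 + 543 = -190451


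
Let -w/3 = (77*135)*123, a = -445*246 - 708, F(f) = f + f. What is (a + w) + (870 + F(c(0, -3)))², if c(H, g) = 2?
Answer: -3182057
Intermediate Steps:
F(f) = 2*f
a = -110178 (a = -109470 - 708 = -110178)
w = -3835755 (w = -3*77*135*123 = -31185*123 = -3*1278585 = -3835755)
(a + w) + (870 + F(c(0, -3)))² = (-110178 - 3835755) + (870 + 2*2)² = -3945933 + (870 + 4)² = -3945933 + 874² = -3945933 + 763876 = -3182057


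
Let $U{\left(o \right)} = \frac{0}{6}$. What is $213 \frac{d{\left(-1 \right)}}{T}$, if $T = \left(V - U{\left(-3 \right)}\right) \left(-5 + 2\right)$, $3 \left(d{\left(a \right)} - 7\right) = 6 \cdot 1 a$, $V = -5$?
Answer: $71$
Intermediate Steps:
$U{\left(o \right)} = 0$ ($U{\left(o \right)} = 0 \cdot \frac{1}{6} = 0$)
$d{\left(a \right)} = 7 + 2 a$ ($d{\left(a \right)} = 7 + \frac{6 \cdot 1 a}{3} = 7 + \frac{6 a}{3} = 7 + 2 a$)
$T = 15$ ($T = \left(-5 - 0\right) \left(-5 + 2\right) = \left(-5 + 0\right) \left(-3\right) = \left(-5\right) \left(-3\right) = 15$)
$213 \frac{d{\left(-1 \right)}}{T} = 213 \frac{7 + 2 \left(-1\right)}{15} = 213 \left(7 - 2\right) \frac{1}{15} = 213 \cdot 5 \cdot \frac{1}{15} = 213 \cdot \frac{1}{3} = 71$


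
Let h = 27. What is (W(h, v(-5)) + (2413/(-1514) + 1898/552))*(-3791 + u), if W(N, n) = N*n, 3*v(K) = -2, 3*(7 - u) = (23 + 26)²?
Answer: 46421559881/626796 ≈ 74062.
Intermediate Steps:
u = -2380/3 (u = 7 - (23 + 26)²/3 = 7 - ⅓*49² = 7 - ⅓*2401 = 7 - 2401/3 = -2380/3 ≈ -793.33)
v(K) = -⅔ (v(K) = (⅓)*(-2) = -⅔)
(W(h, v(-5)) + (2413/(-1514) + 1898/552))*(-3791 + u) = (27*(-⅔) + (2413/(-1514) + 1898/552))*(-3791 - 2380/3) = (-18 + (2413*(-1/1514) + 1898*(1/552)))*(-13753/3) = (-18 + (-2413/1514 + 949/276))*(-13753/3) = (-18 + 385399/208932)*(-13753/3) = -3375377/208932*(-13753/3) = 46421559881/626796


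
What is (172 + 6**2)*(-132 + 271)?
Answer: 28912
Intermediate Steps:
(172 + 6**2)*(-132 + 271) = (172 + 36)*139 = 208*139 = 28912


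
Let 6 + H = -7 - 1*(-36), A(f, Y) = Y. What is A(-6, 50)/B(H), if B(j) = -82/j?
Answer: -575/41 ≈ -14.024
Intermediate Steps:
H = 23 (H = -6 + (-7 - 1*(-36)) = -6 + (-7 + 36) = -6 + 29 = 23)
A(-6, 50)/B(H) = 50/((-82/23)) = 50/((-82*1/23)) = 50/(-82/23) = 50*(-23/82) = -575/41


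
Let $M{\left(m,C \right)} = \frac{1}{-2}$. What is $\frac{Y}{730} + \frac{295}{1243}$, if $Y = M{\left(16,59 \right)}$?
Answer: $\frac{429457}{1814780} \approx 0.23664$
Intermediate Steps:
$M{\left(m,C \right)} = - \frac{1}{2}$
$Y = - \frac{1}{2} \approx -0.5$
$\frac{Y}{730} + \frac{295}{1243} = - \frac{1}{2 \cdot 730} + \frac{295}{1243} = \left(- \frac{1}{2}\right) \frac{1}{730} + 295 \cdot \frac{1}{1243} = - \frac{1}{1460} + \frac{295}{1243} = \frac{429457}{1814780}$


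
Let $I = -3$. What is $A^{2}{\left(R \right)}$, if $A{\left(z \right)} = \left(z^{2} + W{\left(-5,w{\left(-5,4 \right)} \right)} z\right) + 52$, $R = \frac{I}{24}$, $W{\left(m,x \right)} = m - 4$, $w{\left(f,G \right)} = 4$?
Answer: $\frac{11566801}{4096} \approx 2823.9$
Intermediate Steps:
$W{\left(m,x \right)} = -4 + m$
$R = - \frac{1}{8}$ ($R = - \frac{3}{24} = \left(-3\right) \frac{1}{24} = - \frac{1}{8} \approx -0.125$)
$A{\left(z \right)} = 52 + z^{2} - 9 z$ ($A{\left(z \right)} = \left(z^{2} + \left(-4 - 5\right) z\right) + 52 = \left(z^{2} - 9 z\right) + 52 = 52 + z^{2} - 9 z$)
$A^{2}{\left(R \right)} = \left(52 + \left(- \frac{1}{8}\right)^{2} - - \frac{9}{8}\right)^{2} = \left(52 + \frac{1}{64} + \frac{9}{8}\right)^{2} = \left(\frac{3401}{64}\right)^{2} = \frac{11566801}{4096}$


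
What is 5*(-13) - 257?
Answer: -322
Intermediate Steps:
5*(-13) - 257 = -65 - 257 = -322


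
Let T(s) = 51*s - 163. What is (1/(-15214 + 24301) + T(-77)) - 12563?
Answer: -151325810/9087 ≈ -16653.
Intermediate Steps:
T(s) = -163 + 51*s
(1/(-15214 + 24301) + T(-77)) - 12563 = (1/(-15214 + 24301) + (-163 + 51*(-77))) - 12563 = (1/9087 + (-163 - 3927)) - 12563 = (1/9087 - 4090) - 12563 = -37165829/9087 - 12563 = -151325810/9087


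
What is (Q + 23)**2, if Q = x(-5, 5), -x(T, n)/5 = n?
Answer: 4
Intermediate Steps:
x(T, n) = -5*n
Q = -25 (Q = -5*5 = -25)
(Q + 23)**2 = (-25 + 23)**2 = (-2)**2 = 4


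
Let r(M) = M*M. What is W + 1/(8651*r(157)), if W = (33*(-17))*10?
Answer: -1196267979389/213238499 ≈ -5610.0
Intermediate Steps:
r(M) = M**2
W = -5610 (W = -561*10 = -5610)
W + 1/(8651*r(157)) = -5610 + 1/(8651*(157**2)) = -5610 + (1/8651)/24649 = -5610 + (1/8651)*(1/24649) = -5610 + 1/213238499 = -1196267979389/213238499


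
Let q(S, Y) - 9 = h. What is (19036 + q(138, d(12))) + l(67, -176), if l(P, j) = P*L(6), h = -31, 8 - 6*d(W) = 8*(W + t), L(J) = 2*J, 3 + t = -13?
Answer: 19818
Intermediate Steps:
t = -16 (t = -3 - 13 = -16)
d(W) = 68/3 - 4*W/3 (d(W) = 4/3 - 4*(W - 16)/3 = 4/3 - 4*(-16 + W)/3 = 4/3 - (-128 + 8*W)/6 = 4/3 + (64/3 - 4*W/3) = 68/3 - 4*W/3)
q(S, Y) = -22 (q(S, Y) = 9 - 31 = -22)
l(P, j) = 12*P (l(P, j) = P*(2*6) = P*12 = 12*P)
(19036 + q(138, d(12))) + l(67, -176) = (19036 - 22) + 12*67 = 19014 + 804 = 19818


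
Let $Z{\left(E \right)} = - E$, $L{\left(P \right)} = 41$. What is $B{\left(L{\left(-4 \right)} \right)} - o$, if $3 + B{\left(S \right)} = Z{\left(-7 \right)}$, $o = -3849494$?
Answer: $3849498$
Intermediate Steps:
$B{\left(S \right)} = 4$ ($B{\left(S \right)} = -3 - -7 = -3 + 7 = 4$)
$B{\left(L{\left(-4 \right)} \right)} - o = 4 - -3849494 = 4 + 3849494 = 3849498$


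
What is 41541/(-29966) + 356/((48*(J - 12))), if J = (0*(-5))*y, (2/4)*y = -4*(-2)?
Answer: -4324439/2157552 ≈ -2.0043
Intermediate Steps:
y = 16 (y = 2*(-4*(-2)) = 2*8 = 16)
J = 0 (J = (0*(-5))*16 = 0*16 = 0)
41541/(-29966) + 356/((48*(J - 12))) = 41541/(-29966) + 356/((48*(0 - 12))) = 41541*(-1/29966) + 356/((48*(-12))) = -41541/29966 + 356/(-576) = -41541/29966 + 356*(-1/576) = -41541/29966 - 89/144 = -4324439/2157552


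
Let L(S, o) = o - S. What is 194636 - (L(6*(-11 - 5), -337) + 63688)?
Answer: 131189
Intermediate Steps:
194636 - (L(6*(-11 - 5), -337) + 63688) = 194636 - ((-337 - 6*(-11 - 5)) + 63688) = 194636 - ((-337 - 6*(-16)) + 63688) = 194636 - ((-337 - 1*(-96)) + 63688) = 194636 - ((-337 + 96) + 63688) = 194636 - (-241 + 63688) = 194636 - 1*63447 = 194636 - 63447 = 131189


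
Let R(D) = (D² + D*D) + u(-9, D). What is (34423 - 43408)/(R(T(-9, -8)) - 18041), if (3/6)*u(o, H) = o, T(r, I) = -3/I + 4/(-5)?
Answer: 2396000/4815637 ≈ 0.49755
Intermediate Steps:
T(r, I) = -⅘ - 3/I (T(r, I) = -3/I + 4*(-⅕) = -3/I - ⅘ = -⅘ - 3/I)
u(o, H) = 2*o
R(D) = -18 + 2*D² (R(D) = (D² + D*D) + 2*(-9) = (D² + D²) - 18 = 2*D² - 18 = -18 + 2*D²)
(34423 - 43408)/(R(T(-9, -8)) - 18041) = (34423 - 43408)/((-18 + 2*(-⅘ - 3/(-8))²) - 18041) = -8985/((-18 + 2*(-⅘ - 3*(-⅛))²) - 18041) = -8985/((-18 + 2*(-⅘ + 3/8)²) - 18041) = -8985/((-18 + 2*(-17/40)²) - 18041) = -8985/((-18 + 2*(289/1600)) - 18041) = -8985/((-18 + 289/800) - 18041) = -8985/(-14111/800 - 18041) = -8985/(-14446911/800) = -8985*(-800/14446911) = 2396000/4815637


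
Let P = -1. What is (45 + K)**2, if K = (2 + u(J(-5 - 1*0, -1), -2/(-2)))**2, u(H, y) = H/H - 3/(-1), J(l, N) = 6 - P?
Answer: 6561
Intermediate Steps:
J(l, N) = 7 (J(l, N) = 6 - 1*(-1) = 6 + 1 = 7)
u(H, y) = 4 (u(H, y) = 1 - 3*(-1) = 1 + 3 = 4)
K = 36 (K = (2 + 4)**2 = 6**2 = 36)
(45 + K)**2 = (45 + 36)**2 = 81**2 = 6561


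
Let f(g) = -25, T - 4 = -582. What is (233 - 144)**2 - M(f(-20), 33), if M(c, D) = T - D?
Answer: 8532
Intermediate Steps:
T = -578 (T = 4 - 582 = -578)
M(c, D) = -578 - D
(233 - 144)**2 - M(f(-20), 33) = (233 - 144)**2 - (-578 - 1*33) = 89**2 - (-578 - 33) = 7921 - 1*(-611) = 7921 + 611 = 8532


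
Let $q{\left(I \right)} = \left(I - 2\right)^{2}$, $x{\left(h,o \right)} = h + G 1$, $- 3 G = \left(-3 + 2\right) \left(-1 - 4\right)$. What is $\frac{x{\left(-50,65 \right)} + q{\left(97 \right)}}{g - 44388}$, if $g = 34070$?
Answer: $- \frac{13460}{15477} \approx -0.86968$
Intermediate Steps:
$G = - \frac{5}{3}$ ($G = - \frac{\left(-3 + 2\right) \left(-1 - 4\right)}{3} = - \frac{\left(-1\right) \left(-5\right)}{3} = \left(- \frac{1}{3}\right) 5 = - \frac{5}{3} \approx -1.6667$)
$x{\left(h,o \right)} = - \frac{5}{3} + h$ ($x{\left(h,o \right)} = h - \frac{5}{3} = - \frac{5}{3} + h$)
$q{\left(I \right)} = \left(-2 + I\right)^{2}$
$\frac{x{\left(-50,65 \right)} + q{\left(97 \right)}}{g - 44388} = \frac{\left(- \frac{5}{3} - 50\right) + \left(-2 + 97\right)^{2}}{34070 - 44388} = \frac{- \frac{155}{3} + 95^{2}}{-10318} = \left(- \frac{155}{3} + 9025\right) \left(- \frac{1}{10318}\right) = \frac{26920}{3} \left(- \frac{1}{10318}\right) = - \frac{13460}{15477}$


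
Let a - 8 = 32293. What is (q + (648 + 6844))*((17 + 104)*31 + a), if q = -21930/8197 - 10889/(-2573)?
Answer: 5697863998028140/21090881 ≈ 2.7016e+8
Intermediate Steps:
a = 32301 (a = 8 + 32293 = 32301)
q = 32831243/21090881 (q = -21930*1/8197 - 10889*(-1/2573) = -21930/8197 + 10889/2573 = 32831243/21090881 ≈ 1.5567)
(q + (648 + 6844))*((17 + 104)*31 + a) = (32831243/21090881 + (648 + 6844))*((17 + 104)*31 + 32301) = (32831243/21090881 + 7492)*(121*31 + 32301) = 158045711695*(3751 + 32301)/21090881 = (158045711695/21090881)*36052 = 5697863998028140/21090881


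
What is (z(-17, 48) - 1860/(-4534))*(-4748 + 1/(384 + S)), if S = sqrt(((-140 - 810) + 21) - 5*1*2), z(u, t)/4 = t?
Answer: 436194*(-4748*sqrt(939) + 1823231*I)/(2267*(sqrt(939) - 384*I)) ≈ -9.1356e+5 - 0.039703*I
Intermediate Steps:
z(u, t) = 4*t
S = I*sqrt(939) (S = sqrt((-950 + 21) - 5*2) = sqrt(-929 - 10) = sqrt(-939) = I*sqrt(939) ≈ 30.643*I)
(z(-17, 48) - 1860/(-4534))*(-4748 + 1/(384 + S)) = (4*48 - 1860/(-4534))*(-4748 + 1/(384 + I*sqrt(939))) = (192 - 1860*(-1/4534))*(-4748 + 1/(384 + I*sqrt(939))) = (192 + 930/2267)*(-4748 + 1/(384 + I*sqrt(939))) = 436194*(-4748 + 1/(384 + I*sqrt(939)))/2267 = -2071049112/2267 + 436194/(2267*(384 + I*sqrt(939)))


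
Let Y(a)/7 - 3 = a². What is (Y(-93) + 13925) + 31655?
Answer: 106144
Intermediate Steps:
Y(a) = 21 + 7*a²
(Y(-93) + 13925) + 31655 = ((21 + 7*(-93)²) + 13925) + 31655 = ((21 + 7*8649) + 13925) + 31655 = ((21 + 60543) + 13925) + 31655 = (60564 + 13925) + 31655 = 74489 + 31655 = 106144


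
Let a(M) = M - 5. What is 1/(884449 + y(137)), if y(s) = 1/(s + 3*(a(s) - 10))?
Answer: 503/444877848 ≈ 1.1306e-6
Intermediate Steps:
a(M) = -5 + M
y(s) = 1/(-45 + 4*s) (y(s) = 1/(s + 3*((-5 + s) - 10)) = 1/(s + 3*(-15 + s)) = 1/(s + (-45 + 3*s)) = 1/(-45 + 4*s))
1/(884449 + y(137)) = 1/(884449 + 1/(-45 + 4*137)) = 1/(884449 + 1/(-45 + 548)) = 1/(884449 + 1/503) = 1/(444877848/503) = 503/444877848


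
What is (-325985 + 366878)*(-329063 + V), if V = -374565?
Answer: -28773459804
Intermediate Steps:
(-325985 + 366878)*(-329063 + V) = (-325985 + 366878)*(-329063 - 374565) = 40893*(-703628) = -28773459804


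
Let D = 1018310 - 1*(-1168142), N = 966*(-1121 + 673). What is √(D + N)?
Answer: 2*√438421 ≈ 1324.3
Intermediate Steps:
N = -432768 (N = 966*(-448) = -432768)
D = 2186452 (D = 1018310 + 1168142 = 2186452)
√(D + N) = √(2186452 - 432768) = √1753684 = 2*√438421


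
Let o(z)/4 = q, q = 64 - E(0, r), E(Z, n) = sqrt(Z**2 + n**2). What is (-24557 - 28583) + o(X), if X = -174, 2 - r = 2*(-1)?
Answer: -52900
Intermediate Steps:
r = 4 (r = 2 - 2*(-1) = 2 - 1*(-2) = 2 + 2 = 4)
q = 60 (q = 64 - sqrt(0**2 + 4**2) = 64 - sqrt(0 + 16) = 64 - sqrt(16) = 64 - 1*4 = 64 - 4 = 60)
o(z) = 240 (o(z) = 4*60 = 240)
(-24557 - 28583) + o(X) = (-24557 - 28583) + 240 = -53140 + 240 = -52900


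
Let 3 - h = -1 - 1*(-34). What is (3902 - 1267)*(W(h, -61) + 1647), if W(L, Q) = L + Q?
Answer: 4100060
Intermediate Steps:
h = -30 (h = 3 - (-1 - 1*(-34)) = 3 - (-1 + 34) = 3 - 1*33 = 3 - 33 = -30)
(3902 - 1267)*(W(h, -61) + 1647) = (3902 - 1267)*((-30 - 61) + 1647) = 2635*(-91 + 1647) = 2635*1556 = 4100060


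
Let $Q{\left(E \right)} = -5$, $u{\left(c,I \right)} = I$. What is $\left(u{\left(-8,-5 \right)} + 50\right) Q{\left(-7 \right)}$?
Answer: $-225$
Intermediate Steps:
$\left(u{\left(-8,-5 \right)} + 50\right) Q{\left(-7 \right)} = \left(-5 + 50\right) \left(-5\right) = 45 \left(-5\right) = -225$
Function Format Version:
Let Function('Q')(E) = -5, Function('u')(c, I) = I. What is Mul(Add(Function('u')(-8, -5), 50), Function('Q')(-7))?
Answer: -225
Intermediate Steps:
Mul(Add(Function('u')(-8, -5), 50), Function('Q')(-7)) = Mul(Add(-5, 50), -5) = Mul(45, -5) = -225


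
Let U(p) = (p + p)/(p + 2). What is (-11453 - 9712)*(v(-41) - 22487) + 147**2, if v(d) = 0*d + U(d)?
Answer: 6186888022/13 ≈ 4.7591e+8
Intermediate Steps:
U(p) = 2*p/(2 + p) (U(p) = (2*p)/(2 + p) = 2*p/(2 + p))
v(d) = 2*d/(2 + d) (v(d) = 0*d + 2*d/(2 + d) = 0 + 2*d/(2 + d) = 2*d/(2 + d))
(-11453 - 9712)*(v(-41) - 22487) + 147**2 = (-11453 - 9712)*(2*(-41)/(2 - 41) - 22487) + 147**2 = -21165*(2*(-41)/(-39) - 22487) + 21609 = -21165*(2*(-41)*(-1/39) - 22487) + 21609 = -21165*(82/39 - 22487) + 21609 = -21165*(-876911/39) + 21609 = 6186607105/13 + 21609 = 6186888022/13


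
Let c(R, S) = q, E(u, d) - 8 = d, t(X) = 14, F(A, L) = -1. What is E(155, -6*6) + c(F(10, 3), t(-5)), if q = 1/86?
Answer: -2407/86 ≈ -27.988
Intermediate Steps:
q = 1/86 ≈ 0.011628
E(u, d) = 8 + d
c(R, S) = 1/86
E(155, -6*6) + c(F(10, 3), t(-5)) = (8 - 6*6) + 1/86 = (8 - 36) + 1/86 = -28 + 1/86 = -2407/86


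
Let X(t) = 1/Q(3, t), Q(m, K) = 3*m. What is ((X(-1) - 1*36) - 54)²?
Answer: 654481/81 ≈ 8080.0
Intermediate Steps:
X(t) = ⅑ (X(t) = 1/(3*3) = 1/9 = ⅑)
((X(-1) - 1*36) - 54)² = ((⅑ - 1*36) - 54)² = ((⅑ - 36) - 54)² = (-323/9 - 54)² = (-809/9)² = 654481/81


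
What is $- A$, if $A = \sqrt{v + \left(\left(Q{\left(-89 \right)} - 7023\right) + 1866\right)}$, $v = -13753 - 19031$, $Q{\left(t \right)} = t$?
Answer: $- i \sqrt{38030} \approx - 195.01 i$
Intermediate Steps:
$v = -32784$ ($v = -13753 - 19031 = -32784$)
$A = i \sqrt{38030}$ ($A = \sqrt{-32784 + \left(\left(-89 - 7023\right) + 1866\right)} = \sqrt{-32784 + \left(-7112 + 1866\right)} = \sqrt{-32784 - 5246} = \sqrt{-38030} = i \sqrt{38030} \approx 195.01 i$)
$- A = - i \sqrt{38030}$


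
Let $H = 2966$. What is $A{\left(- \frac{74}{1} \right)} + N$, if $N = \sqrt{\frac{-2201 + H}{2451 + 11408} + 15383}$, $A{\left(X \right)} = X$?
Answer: $-74 + \frac{\sqrt{2954652347558}}{13859} \approx 50.028$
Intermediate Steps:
$N = \frac{\sqrt{2954652347558}}{13859}$ ($N = \sqrt{\frac{-2201 + 2966}{2451 + 11408} + 15383} = \sqrt{\frac{765}{13859} + 15383} = \sqrt{\frac{213193762}{13859}} = \frac{\sqrt{2954652347558}}{13859} \approx 124.03$)
$A{\left(- \frac{74}{1} \right)} + N = - \frac{74}{1} + \frac{\sqrt{2954652347558}}{13859} = \left(-74\right) 1 + \frac{\sqrt{2954652347558}}{13859} = -74 + \frac{\sqrt{2954652347558}}{13859}$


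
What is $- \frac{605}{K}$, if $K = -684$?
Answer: $\frac{605}{684} \approx 0.8845$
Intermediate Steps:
$- \frac{605}{K} = - \frac{605}{-684} = \left(-605\right) \left(- \frac{1}{684}\right) = \frac{605}{684}$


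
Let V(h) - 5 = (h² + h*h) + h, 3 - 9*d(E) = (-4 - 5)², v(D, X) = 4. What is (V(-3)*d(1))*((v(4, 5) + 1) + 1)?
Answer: -1040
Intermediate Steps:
d(E) = -26/3 (d(E) = ⅓ - (-4 - 5)²/9 = ⅓ - ⅑*(-9)² = ⅓ - ⅑*81 = ⅓ - 9 = -26/3)
V(h) = 5 + h + 2*h² (V(h) = 5 + ((h² + h*h) + h) = 5 + ((h² + h²) + h) = 5 + (2*h² + h) = 5 + (h + 2*h²) = 5 + h + 2*h²)
(V(-3)*d(1))*((v(4, 5) + 1) + 1) = ((5 - 3 + 2*(-3)²)*(-26/3))*((4 + 1) + 1) = ((5 - 3 + 2*9)*(-26/3))*(5 + 1) = ((5 - 3 + 18)*(-26/3))*6 = (20*(-26/3))*6 = -520/3*6 = -1040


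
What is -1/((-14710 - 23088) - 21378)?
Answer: 1/59176 ≈ 1.6899e-5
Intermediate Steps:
-1/((-14710 - 23088) - 21378) = -1/(-37798 - 21378) = -1/(-59176) = -1*(-1/59176) = 1/59176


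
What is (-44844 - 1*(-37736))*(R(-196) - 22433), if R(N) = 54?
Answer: 159069932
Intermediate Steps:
(-44844 - 1*(-37736))*(R(-196) - 22433) = (-44844 - 1*(-37736))*(54 - 22433) = (-44844 + 37736)*(-22379) = -7108*(-22379) = 159069932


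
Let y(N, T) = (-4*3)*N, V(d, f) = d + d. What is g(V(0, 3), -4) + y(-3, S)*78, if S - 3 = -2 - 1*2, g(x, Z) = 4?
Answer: 2812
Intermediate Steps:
V(d, f) = 2*d
S = -1 (S = 3 + (-2 - 1*2) = 3 + (-2 - 2) = 3 - 4 = -1)
y(N, T) = -12*N
g(V(0, 3), -4) + y(-3, S)*78 = 4 - 12*(-3)*78 = 4 + 36*78 = 4 + 2808 = 2812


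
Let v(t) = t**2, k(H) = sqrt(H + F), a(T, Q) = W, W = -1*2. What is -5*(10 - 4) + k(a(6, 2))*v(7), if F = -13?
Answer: -30 + 49*I*sqrt(15) ≈ -30.0 + 189.78*I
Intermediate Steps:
W = -2
a(T, Q) = -2
k(H) = sqrt(-13 + H) (k(H) = sqrt(H - 13) = sqrt(-13 + H))
-5*(10 - 4) + k(a(6, 2))*v(7) = -5*(10 - 4) + sqrt(-13 - 2)*7**2 = -5*6 + sqrt(-15)*49 = -30 + (I*sqrt(15))*49 = -30 + 49*I*sqrt(15)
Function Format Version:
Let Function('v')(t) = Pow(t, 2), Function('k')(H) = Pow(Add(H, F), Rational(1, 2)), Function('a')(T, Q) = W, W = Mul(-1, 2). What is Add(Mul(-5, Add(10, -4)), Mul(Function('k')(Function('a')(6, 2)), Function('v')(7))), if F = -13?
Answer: Add(-30, Mul(49, I, Pow(15, Rational(1, 2)))) ≈ Add(-30.000, Mul(189.78, I))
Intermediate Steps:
W = -2
Function('a')(T, Q) = -2
Function('k')(H) = Pow(Add(-13, H), Rational(1, 2)) (Function('k')(H) = Pow(Add(H, -13), Rational(1, 2)) = Pow(Add(-13, H), Rational(1, 2)))
Add(Mul(-5, Add(10, -4)), Mul(Function('k')(Function('a')(6, 2)), Function('v')(7))) = Add(Mul(-5, Add(10, -4)), Mul(Pow(Add(-13, -2), Rational(1, 2)), Pow(7, 2))) = Add(Mul(-5, 6), Mul(Pow(-15, Rational(1, 2)), 49)) = Add(-30, Mul(Mul(I, Pow(15, Rational(1, 2))), 49)) = Add(-30, Mul(49, I, Pow(15, Rational(1, 2))))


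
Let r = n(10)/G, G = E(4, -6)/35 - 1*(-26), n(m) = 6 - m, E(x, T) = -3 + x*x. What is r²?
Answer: 19600/851929 ≈ 0.023007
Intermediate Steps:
E(x, T) = -3 + x²
G = 923/35 (G = (-3 + 4²)/35 - 1*(-26) = (-3 + 16)*(1/35) + 26 = 13*(1/35) + 26 = 13/35 + 26 = 923/35 ≈ 26.371)
r = -140/923 (r = (6 - 1*10)/(923/35) = (6 - 10)*(35/923) = -4*35/923 = -140/923 ≈ -0.15168)
r² = (-140/923)² = 19600/851929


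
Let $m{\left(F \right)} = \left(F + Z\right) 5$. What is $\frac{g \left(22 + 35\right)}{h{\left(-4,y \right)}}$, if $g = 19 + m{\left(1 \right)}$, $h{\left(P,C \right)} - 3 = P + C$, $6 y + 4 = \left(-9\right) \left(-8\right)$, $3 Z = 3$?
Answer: $\frac{4959}{31} \approx 159.97$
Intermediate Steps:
$Z = 1$ ($Z = \frac{1}{3} \cdot 3 = 1$)
$m{\left(F \right)} = 5 + 5 F$ ($m{\left(F \right)} = \left(F + 1\right) 5 = \left(1 + F\right) 5 = 5 + 5 F$)
$y = \frac{34}{3}$ ($y = - \frac{2}{3} + \frac{\left(-9\right) \left(-8\right)}{6} = - \frac{2}{3} + \frac{1}{6} \cdot 72 = - \frac{2}{3} + 12 = \frac{34}{3} \approx 11.333$)
$h{\left(P,C \right)} = 3 + C + P$ ($h{\left(P,C \right)} = 3 + \left(P + C\right) = 3 + \left(C + P\right) = 3 + C + P$)
$g = 29$ ($g = 19 + \left(5 + 5 \cdot 1\right) = 19 + \left(5 + 5\right) = 19 + 10 = 29$)
$\frac{g \left(22 + 35\right)}{h{\left(-4,y \right)}} = \frac{29 \left(22 + 35\right)}{3 + \frac{34}{3} - 4} = \frac{29 \cdot 57}{\frac{31}{3}} = 1653 \cdot \frac{3}{31} = \frac{4959}{31}$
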